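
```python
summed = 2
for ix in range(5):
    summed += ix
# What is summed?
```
Trace:
  summed=2
  summed=2, ix=0
  summed=3, ix=1
  summed=5, ix=2
  summed=8, ix=3
  summed=12, ix=4

Final answer: 12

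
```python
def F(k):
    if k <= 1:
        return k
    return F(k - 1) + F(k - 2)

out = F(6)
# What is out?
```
Call trace (a repeated sub-call is expanded the first time; later identical calls just restate its return value):
F(k=6)
  F(k=5)
    F(k=4)
      F(k=3)
        F(k=2)
          F(k=1)
          -> return 1
          F(k=0)
          -> return 0
        -> return 1
        F(k=1)
        -> return 1
      -> return 2
      F(k=2) -> return 1  (same call as traced above)
    -> return 3
    F(k=3) -> return 2  (same call as traced above)
  -> return 5
  F(k=4) -> return 3  (same call as traced above)
-> return 8

Final answer: 8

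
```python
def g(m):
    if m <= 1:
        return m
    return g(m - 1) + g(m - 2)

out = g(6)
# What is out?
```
Call trace (a repeated sub-call is expanded the first time; later identical calls just restate its return value):
g(m=6)
  g(m=5)
    g(m=4)
      g(m=3)
        g(m=2)
          g(m=1)
          -> return 1
          g(m=0)
          -> return 0
        -> return 1
        g(m=1)
        -> return 1
      -> return 2
      g(m=2) -> return 1  (same call as traced above)
    -> return 3
    g(m=3) -> return 2  (same call as traced above)
  -> return 5
  g(m=4) -> return 3  (same call as traced above)
-> return 8

Final answer: 8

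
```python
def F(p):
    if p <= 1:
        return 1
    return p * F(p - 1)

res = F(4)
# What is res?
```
Call trace:
F(p=4)
  F(p=3)
    F(p=2)
      F(p=1)
      -> return 1
    -> return 2
  -> return 6
-> return 24

Final answer: 24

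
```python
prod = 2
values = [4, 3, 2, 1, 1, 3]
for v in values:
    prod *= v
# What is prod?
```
Trace:
  prod=2
  prod=8, v=4
  prod=24, v=3
  prod=48, v=2
  prod=48, v=1
  prod=48, v=1
  prod=144, v=3

Final answer: 144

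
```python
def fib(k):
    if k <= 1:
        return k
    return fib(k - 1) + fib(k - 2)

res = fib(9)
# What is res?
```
Call trace (a repeated sub-call is expanded the first time; later identical calls just restate its return value):
fib(k=9)
  fib(k=8)
    fib(k=7)
      fib(k=6)
        fib(k=5)
          fib(k=4)
            fib(k=3)
              fib(k=2)
                fib(k=1)
                -> return 1
                fib(k=0)
                -> return 0
              -> return 1
              fib(k=1)
              -> return 1
            -> return 2
            fib(k=2) -> return 1  (same call as traced above)
          -> return 3
          fib(k=3) -> return 2  (same call as traced above)
        -> return 5
        fib(k=4) -> return 3  (same call as traced above)
      -> return 8
      fib(k=5) -> return 5  (same call as traced above)
    -> return 13
    fib(k=6) -> return 8  (same call as traced above)
  -> return 21
  fib(k=7) -> return 13  (same call as traced above)
-> return 34

Final answer: 34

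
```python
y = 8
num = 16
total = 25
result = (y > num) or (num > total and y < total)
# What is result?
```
Trace:
  y=8
  y=8, num=16
  y=8, num=16, total=25
  y=8, num=16, total=25, result=False

Final answer: False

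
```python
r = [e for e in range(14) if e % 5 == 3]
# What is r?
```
Trace:
  e=0
  e=1
  e=2
  e=3
  e=4
  e=5
  e=6
  e=7
  e=8
  e=9
  e=10
  e=11
  e=12
  e=13
  r=[3, 8, 13]

Final answer: [3, 8, 13]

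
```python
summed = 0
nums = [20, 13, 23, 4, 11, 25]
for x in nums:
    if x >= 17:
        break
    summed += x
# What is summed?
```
Trace:
  summed=0
  summed=0, x=20

Final answer: 0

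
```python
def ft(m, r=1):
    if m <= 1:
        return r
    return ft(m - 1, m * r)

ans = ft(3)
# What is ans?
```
Call trace:
ft(m=3, r=1)
  ft(m=2, r=3)
    ft(m=1, r=6)
    -> return 6
  -> return 6
-> return 6

Final answer: 6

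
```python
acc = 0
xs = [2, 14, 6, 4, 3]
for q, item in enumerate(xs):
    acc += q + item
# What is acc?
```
Trace:
  acc=0
  acc=2, q=0, item=2
  acc=17, q=1, item=14
  acc=25, q=2, item=6
  acc=32, q=3, item=4
  acc=39, q=4, item=3

Final answer: 39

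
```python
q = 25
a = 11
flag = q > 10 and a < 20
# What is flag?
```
Trace:
  q=25
  q=25, a=11
  q=25, a=11, flag=True

Final answer: True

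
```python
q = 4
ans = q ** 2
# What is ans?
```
Trace:
  q=4
  q=4, ans=16

Final answer: 16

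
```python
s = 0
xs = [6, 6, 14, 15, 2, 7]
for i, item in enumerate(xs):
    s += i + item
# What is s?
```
Trace:
  s=0
  s=6, i=0, item=6
  s=13, i=1, item=6
  s=29, i=2, item=14
  s=47, i=3, item=15
  s=53, i=4, item=2
  s=65, i=5, item=7

Final answer: 65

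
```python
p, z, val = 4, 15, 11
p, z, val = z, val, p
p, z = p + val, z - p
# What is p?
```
Trace:
  p=4, z=15, val=11
  p=15, z=11, val=4
  p=19, z=-4, val=4

Final answer: 19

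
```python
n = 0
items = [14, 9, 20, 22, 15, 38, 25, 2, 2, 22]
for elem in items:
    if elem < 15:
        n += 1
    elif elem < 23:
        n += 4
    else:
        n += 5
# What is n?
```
Trace:
  n=0
  n=1, elem=14
  n=2, elem=9
  n=6, elem=20
  n=10, elem=22
  n=14, elem=15
  n=19, elem=38
  n=24, elem=25
  n=25, elem=2
  n=26, elem=2
  n=30, elem=22

Final answer: 30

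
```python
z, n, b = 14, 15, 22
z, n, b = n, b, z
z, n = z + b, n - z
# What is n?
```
Trace:
  z=14, n=15, b=22
  z=15, n=22, b=14
  z=29, n=7, b=14

Final answer: 7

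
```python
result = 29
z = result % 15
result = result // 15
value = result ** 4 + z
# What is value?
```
Trace:
  result=29
  result=29, z=14
  result=1, z=14
  result=1, z=14, value=15

Final answer: 15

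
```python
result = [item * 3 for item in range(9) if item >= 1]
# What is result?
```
Trace:
  item=0
  item=1
  item=2
  item=3
  item=4
  item=5
  item=6
  item=7
  item=8
  result=[3, 6, 9, 12, 15, 18, 21, 24]

Final answer: [3, 6, 9, 12, 15, 18, 21, 24]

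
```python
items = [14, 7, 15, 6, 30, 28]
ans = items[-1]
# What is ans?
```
Trace:
  items=[14, 7, 15, 6, 30, 28]
  items=[14, 7, 15, 6, 30, 28], ans=28

Final answer: 28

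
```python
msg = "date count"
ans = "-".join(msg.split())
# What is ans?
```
Trace:
  msg='date count'
  msg='date count', ans='date-count'

Final answer: 'date-count'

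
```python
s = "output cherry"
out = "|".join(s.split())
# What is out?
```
Trace:
  s='output cherry'
  s='output cherry', out='output|cherry'

Final answer: 'output|cherry'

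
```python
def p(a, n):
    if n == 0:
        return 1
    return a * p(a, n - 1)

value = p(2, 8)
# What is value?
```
Call trace:
p(a=2, n=8)
  p(a=2, n=7)
    p(a=2, n=6)
      p(a=2, n=5)
        p(a=2, n=4)
          p(a=2, n=3)
            p(a=2, n=2)
              p(a=2, n=1)
                p(a=2, n=0)
                -> return 1
              -> return 2
            -> return 4
          -> return 8
        -> return 16
      -> return 32
    -> return 64
  -> return 128
-> return 256

Final answer: 256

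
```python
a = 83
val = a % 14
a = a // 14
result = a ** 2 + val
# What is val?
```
Trace:
  a=83
  a=83, val=13
  a=5, val=13
  a=5, val=13, result=38

Final answer: 13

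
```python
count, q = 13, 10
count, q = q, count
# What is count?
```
Trace:
  count=13, q=10
  count=10, q=13

Final answer: 10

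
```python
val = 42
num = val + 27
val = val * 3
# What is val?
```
Trace:
  val=42
  val=42, num=69
  val=126, num=69

Final answer: 126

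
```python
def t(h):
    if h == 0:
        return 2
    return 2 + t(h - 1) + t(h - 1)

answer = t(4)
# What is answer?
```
Call trace (a repeated sub-call is expanded the first time; later identical calls just restate its return value):
t(h=4)
  t(h=3)
    t(h=2)
      t(h=1)
        t(h=0)
        -> return 2
        t(h=0)
        -> return 2
      -> return 6
      t(h=1) -> return 6  (same call as traced above)
    -> return 14
    t(h=2) -> return 14  (same call as traced above)
  -> return 30
  t(h=3) -> return 30  (same call as traced above)
-> return 62

Final answer: 62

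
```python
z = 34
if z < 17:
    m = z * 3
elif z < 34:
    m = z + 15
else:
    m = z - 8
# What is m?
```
Trace:
  z=34
  z=34, m=26

Final answer: 26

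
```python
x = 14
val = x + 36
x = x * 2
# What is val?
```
Trace:
  x=14
  x=14, val=50
  x=28, val=50

Final answer: 50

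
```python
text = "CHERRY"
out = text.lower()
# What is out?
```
Trace:
  text='CHERRY'
  text='CHERRY', out='cherry'

Final answer: 'cherry'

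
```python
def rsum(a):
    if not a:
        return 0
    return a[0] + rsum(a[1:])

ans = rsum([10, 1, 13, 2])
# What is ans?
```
Call trace:
rsum(a=[10, 1, 13, 2])
  rsum(a=[1, 13, 2])
    rsum(a=[13, 2])
      rsum(a=[2])
        rsum(a=[])
        -> return 0
      -> return 2
    -> return 15
  -> return 16
-> return 26

Final answer: 26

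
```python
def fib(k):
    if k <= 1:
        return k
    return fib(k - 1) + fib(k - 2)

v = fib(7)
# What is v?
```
Call trace (a repeated sub-call is expanded the first time; later identical calls just restate its return value):
fib(k=7)
  fib(k=6)
    fib(k=5)
      fib(k=4)
        fib(k=3)
          fib(k=2)
            fib(k=1)
            -> return 1
            fib(k=0)
            -> return 0
          -> return 1
          fib(k=1)
          -> return 1
        -> return 2
        fib(k=2) -> return 1  (same call as traced above)
      -> return 3
      fib(k=3) -> return 2  (same call as traced above)
    -> return 5
    fib(k=4) -> return 3  (same call as traced above)
  -> return 8
  fib(k=5) -> return 5  (same call as traced above)
-> return 13

Final answer: 13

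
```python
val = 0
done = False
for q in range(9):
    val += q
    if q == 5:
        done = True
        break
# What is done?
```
Trace:
  val=0
  val=0, done=False
  val=0, done=False, q=0
  val=1, done=False, q=1
  val=3, done=False, q=2
  val=6, done=False, q=3
  val=10, done=False, q=4
  val=15, done=True, q=5

Final answer: True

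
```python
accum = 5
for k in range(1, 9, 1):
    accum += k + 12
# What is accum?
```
Trace:
  accum=5
  accum=18, k=1
  accum=32, k=2
  accum=47, k=3
  accum=63, k=4
  accum=80, k=5
  accum=98, k=6
  accum=117, k=7
  accum=137, k=8

Final answer: 137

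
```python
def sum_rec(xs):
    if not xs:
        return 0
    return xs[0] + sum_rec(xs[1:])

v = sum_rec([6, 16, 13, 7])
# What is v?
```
Call trace:
sum_rec(xs=[6, 16, 13, 7])
  sum_rec(xs=[16, 13, 7])
    sum_rec(xs=[13, 7])
      sum_rec(xs=[7])
        sum_rec(xs=[])
        -> return 0
      -> return 7
    -> return 20
  -> return 36
-> return 42

Final answer: 42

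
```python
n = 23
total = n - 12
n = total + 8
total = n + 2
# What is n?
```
Trace:
  n=23
  n=23, total=11
  n=19, total=11
  n=19, total=21

Final answer: 19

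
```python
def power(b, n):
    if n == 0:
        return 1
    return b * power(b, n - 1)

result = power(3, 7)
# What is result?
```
Call trace:
power(b=3, n=7)
  power(b=3, n=6)
    power(b=3, n=5)
      power(b=3, n=4)
        power(b=3, n=3)
          power(b=3, n=2)
            power(b=3, n=1)
              power(b=3, n=0)
              -> return 1
            -> return 3
          -> return 9
        -> return 27
      -> return 81
    -> return 243
  -> return 729
-> return 2187

Final answer: 2187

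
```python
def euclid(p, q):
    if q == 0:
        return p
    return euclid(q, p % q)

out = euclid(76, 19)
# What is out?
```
Call trace:
euclid(p=76, q=19)
  euclid(p=19, q=0)
  -> return 19
-> return 19

Final answer: 19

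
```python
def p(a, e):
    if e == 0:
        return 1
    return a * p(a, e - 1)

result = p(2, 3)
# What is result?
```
Call trace:
p(a=2, e=3)
  p(a=2, e=2)
    p(a=2, e=1)
      p(a=2, e=0)
      -> return 1
    -> return 2
  -> return 4
-> return 8

Final answer: 8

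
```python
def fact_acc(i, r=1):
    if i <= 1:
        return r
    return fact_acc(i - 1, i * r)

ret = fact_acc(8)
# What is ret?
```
Call trace:
fact_acc(i=8, r=1)
  fact_acc(i=7, r=8)
    fact_acc(i=6, r=56)
      fact_acc(i=5, r=336)
        fact_acc(i=4, r=1680)
          fact_acc(i=3, r=6720)
            fact_acc(i=2, r=20160)
              fact_acc(i=1, r=40320)
              -> return 40320
            -> return 40320
          -> return 40320
        -> return 40320
      -> return 40320
    -> return 40320
  -> return 40320
-> return 40320

Final answer: 40320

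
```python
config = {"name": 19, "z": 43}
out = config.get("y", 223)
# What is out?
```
Trace:
  config={'name': 19, 'z': 43}
  config={'name': 19, 'z': 43}, out=223

Final answer: 223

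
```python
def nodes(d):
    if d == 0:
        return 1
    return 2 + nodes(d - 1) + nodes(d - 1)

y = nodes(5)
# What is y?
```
Call trace (a repeated sub-call is expanded the first time; later identical calls just restate its return value):
nodes(d=5)
  nodes(d=4)
    nodes(d=3)
      nodes(d=2)
        nodes(d=1)
          nodes(d=0)
          -> return 1
          nodes(d=0)
          -> return 1
        -> return 4
        nodes(d=1) -> return 4  (same call as traced above)
      -> return 10
      nodes(d=2) -> return 10  (same call as traced above)
    -> return 22
    nodes(d=3) -> return 22  (same call as traced above)
  -> return 46
  nodes(d=4) -> return 46  (same call as traced above)
-> return 94

Final answer: 94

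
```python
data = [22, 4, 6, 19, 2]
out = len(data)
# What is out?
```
Trace:
  data=[22, 4, 6, 19, 2]
  data=[22, 4, 6, 19, 2], out=5

Final answer: 5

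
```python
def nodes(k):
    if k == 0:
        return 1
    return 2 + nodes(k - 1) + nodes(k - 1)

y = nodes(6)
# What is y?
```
Call trace (a repeated sub-call is expanded the first time; later identical calls just restate its return value):
nodes(k=6)
  nodes(k=5)
    nodes(k=4)
      nodes(k=3)
        nodes(k=2)
          nodes(k=1)
            nodes(k=0)
            -> return 1
            nodes(k=0)
            -> return 1
          -> return 4
          nodes(k=1) -> return 4  (same call as traced above)
        -> return 10
        nodes(k=2) -> return 10  (same call as traced above)
      -> return 22
      nodes(k=3) -> return 22  (same call as traced above)
    -> return 46
    nodes(k=4) -> return 46  (same call as traced above)
  -> return 94
  nodes(k=5) -> return 94  (same call as traced above)
-> return 190

Final answer: 190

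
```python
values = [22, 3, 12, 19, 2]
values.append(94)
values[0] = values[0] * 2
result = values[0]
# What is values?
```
Trace:
  values=[22, 3, 12, 19, 2]
  values=[22, 3, 12, 19, 2, 94]
  values=[44, 3, 12, 19, 2, 94]
  values=[44, 3, 12, 19, 2, 94], result=44

Final answer: [44, 3, 12, 19, 2, 94]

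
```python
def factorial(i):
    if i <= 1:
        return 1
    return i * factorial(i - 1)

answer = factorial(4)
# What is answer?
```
Call trace:
factorial(i=4)
  factorial(i=3)
    factorial(i=2)
      factorial(i=1)
      -> return 1
    -> return 2
  -> return 6
-> return 24

Final answer: 24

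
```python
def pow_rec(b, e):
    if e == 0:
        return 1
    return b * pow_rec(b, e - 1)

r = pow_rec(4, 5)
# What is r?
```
Call trace:
pow_rec(b=4, e=5)
  pow_rec(b=4, e=4)
    pow_rec(b=4, e=3)
      pow_rec(b=4, e=2)
        pow_rec(b=4, e=1)
          pow_rec(b=4, e=0)
          -> return 1
        -> return 4
      -> return 16
    -> return 64
  -> return 256
-> return 1024

Final answer: 1024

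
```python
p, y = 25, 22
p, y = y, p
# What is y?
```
Trace:
  p=25, y=22
  p=22, y=25

Final answer: 25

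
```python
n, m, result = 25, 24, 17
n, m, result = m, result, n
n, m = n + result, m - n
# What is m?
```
Trace:
  n=25, m=24, result=17
  n=24, m=17, result=25
  n=49, m=-7, result=25

Final answer: -7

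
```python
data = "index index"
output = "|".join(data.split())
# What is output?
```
Trace:
  data='index index'
  data='index index', output='index|index'

Final answer: 'index|index'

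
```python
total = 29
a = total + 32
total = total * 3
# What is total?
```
Trace:
  total=29
  total=29, a=61
  total=87, a=61

Final answer: 87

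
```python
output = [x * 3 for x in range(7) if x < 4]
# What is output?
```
Trace:
  x=0
  x=1
  x=2
  x=3
  x=4
  x=5
  x=6
  output=[0, 3, 6, 9]

Final answer: [0, 3, 6, 9]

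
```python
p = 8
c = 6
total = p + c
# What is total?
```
Trace:
  p=8
  p=8, c=6
  p=8, c=6, total=14

Final answer: 14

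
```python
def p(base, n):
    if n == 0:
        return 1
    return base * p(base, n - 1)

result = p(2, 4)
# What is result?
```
Call trace:
p(base=2, n=4)
  p(base=2, n=3)
    p(base=2, n=2)
      p(base=2, n=1)
        p(base=2, n=0)
        -> return 1
      -> return 2
    -> return 4
  -> return 8
-> return 16

Final answer: 16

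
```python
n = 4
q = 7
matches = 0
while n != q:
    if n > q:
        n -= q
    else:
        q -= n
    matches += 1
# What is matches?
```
Trace:
  n=4
  n=4, q=7
  n=4, q=7, matches=0
  n=4, q=3, matches=1
  n=1, q=3, matches=2
  n=1, q=2, matches=3
  n=1, q=1, matches=4

Final answer: 4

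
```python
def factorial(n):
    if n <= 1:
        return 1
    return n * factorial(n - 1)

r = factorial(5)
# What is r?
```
Call trace:
factorial(n=5)
  factorial(n=4)
    factorial(n=3)
      factorial(n=2)
        factorial(n=1)
        -> return 1
      -> return 2
    -> return 6
  -> return 24
-> return 120

Final answer: 120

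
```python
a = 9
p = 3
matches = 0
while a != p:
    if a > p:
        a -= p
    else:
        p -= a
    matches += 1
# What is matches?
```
Trace:
  a=9
  a=9, p=3
  a=9, p=3, matches=0
  a=6, p=3, matches=1
  a=3, p=3, matches=2

Final answer: 2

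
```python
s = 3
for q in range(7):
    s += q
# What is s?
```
Trace:
  s=3
  s=3, q=0
  s=4, q=1
  s=6, q=2
  s=9, q=3
  s=13, q=4
  s=18, q=5
  s=24, q=6

Final answer: 24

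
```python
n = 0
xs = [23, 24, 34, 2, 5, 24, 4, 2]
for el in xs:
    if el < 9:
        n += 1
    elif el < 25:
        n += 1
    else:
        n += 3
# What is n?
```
Trace:
  n=0
  n=1, el=23
  n=2, el=24
  n=5, el=34
  n=6, el=2
  n=7, el=5
  n=8, el=24
  n=9, el=4
  n=10, el=2

Final answer: 10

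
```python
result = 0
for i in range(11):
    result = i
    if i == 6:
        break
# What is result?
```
Trace:
  result=0
  result=0, i=0
  result=1, i=1
  result=2, i=2
  result=3, i=3
  result=4, i=4
  result=5, i=5
  result=6, i=6

Final answer: 6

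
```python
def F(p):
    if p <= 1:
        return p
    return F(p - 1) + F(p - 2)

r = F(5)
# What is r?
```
Call trace (a repeated sub-call is expanded the first time; later identical calls just restate its return value):
F(p=5)
  F(p=4)
    F(p=3)
      F(p=2)
        F(p=1)
        -> return 1
        F(p=0)
        -> return 0
      -> return 1
      F(p=1)
      -> return 1
    -> return 2
    F(p=2) -> return 1  (same call as traced above)
  -> return 3
  F(p=3) -> return 2  (same call as traced above)
-> return 5

Final answer: 5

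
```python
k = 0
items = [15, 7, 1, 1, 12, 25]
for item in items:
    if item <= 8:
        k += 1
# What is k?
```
Trace:
  k=0
  k=0, item=15
  k=1, item=7
  k=2, item=1
  k=3, item=1
  k=3, item=12
  k=3, item=25

Final answer: 3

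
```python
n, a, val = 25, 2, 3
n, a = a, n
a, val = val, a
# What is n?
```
Trace:
  n=25, a=2, val=3
  n=2, a=25, val=3
  n=2, a=3, val=25

Final answer: 2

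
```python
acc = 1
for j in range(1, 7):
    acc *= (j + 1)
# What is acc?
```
Trace:
  acc=1
  acc=2, j=1
  acc=6, j=2
  acc=24, j=3
  acc=120, j=4
  acc=720, j=5
  acc=5040, j=6

Final answer: 5040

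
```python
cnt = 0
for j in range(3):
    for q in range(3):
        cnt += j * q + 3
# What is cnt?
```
Trace:
  cnt=0
  cnt=3, j=0, q=0
  cnt=6, j=0, q=1
  cnt=9, j=0, q=2
  cnt=12, j=1, q=0
  cnt=16, j=1, q=1
  cnt=21, j=1, q=2
  cnt=24, j=2, q=0
  cnt=29, j=2, q=1
  cnt=36, j=2, q=2

Final answer: 36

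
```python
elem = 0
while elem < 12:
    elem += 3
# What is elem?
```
Trace:
  elem=0
  elem=3
  elem=6
  elem=9
  elem=12

Final answer: 12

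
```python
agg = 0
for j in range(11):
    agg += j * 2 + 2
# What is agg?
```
Trace:
  agg=0
  agg=2, j=0
  agg=6, j=1
  agg=12, j=2
  agg=20, j=3
  agg=30, j=4
  agg=42, j=5
  agg=56, j=6
  agg=72, j=7
  agg=90, j=8
  agg=110, j=9
  agg=132, j=10

Final answer: 132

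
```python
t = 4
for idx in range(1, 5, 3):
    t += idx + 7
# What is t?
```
Trace:
  t=4
  t=12, idx=1
  t=23, idx=4

Final answer: 23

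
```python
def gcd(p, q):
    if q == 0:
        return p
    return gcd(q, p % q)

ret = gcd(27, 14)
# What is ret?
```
Call trace:
gcd(p=27, q=14)
  gcd(p=14, q=13)
    gcd(p=13, q=1)
      gcd(p=1, q=0)
      -> return 1
    -> return 1
  -> return 1
-> return 1

Final answer: 1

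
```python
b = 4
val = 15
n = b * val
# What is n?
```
Trace:
  b=4
  b=4, val=15
  b=4, val=15, n=60

Final answer: 60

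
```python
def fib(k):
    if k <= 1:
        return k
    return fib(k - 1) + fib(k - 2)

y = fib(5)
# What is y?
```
Call trace (a repeated sub-call is expanded the first time; later identical calls just restate its return value):
fib(k=5)
  fib(k=4)
    fib(k=3)
      fib(k=2)
        fib(k=1)
        -> return 1
        fib(k=0)
        -> return 0
      -> return 1
      fib(k=1)
      -> return 1
    -> return 2
    fib(k=2) -> return 1  (same call as traced above)
  -> return 3
  fib(k=3) -> return 2  (same call as traced above)
-> return 5

Final answer: 5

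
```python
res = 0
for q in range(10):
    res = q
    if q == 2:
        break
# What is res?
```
Trace:
  res=0
  res=0, q=0
  res=1, q=1
  res=2, q=2

Final answer: 2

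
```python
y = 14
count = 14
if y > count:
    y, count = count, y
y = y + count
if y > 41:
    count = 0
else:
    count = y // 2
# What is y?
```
Trace:
  y=14
  y=14, count=14
  y=14, count=14
  y=28, count=14
  y=28, count=14

Final answer: 28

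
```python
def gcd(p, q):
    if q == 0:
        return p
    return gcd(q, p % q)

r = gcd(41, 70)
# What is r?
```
Call trace:
gcd(p=41, q=70)
  gcd(p=70, q=41)
    gcd(p=41, q=29)
      gcd(p=29, q=12)
        gcd(p=12, q=5)
          gcd(p=5, q=2)
            gcd(p=2, q=1)
              gcd(p=1, q=0)
              -> return 1
            -> return 1
          -> return 1
        -> return 1
      -> return 1
    -> return 1
  -> return 1
-> return 1

Final answer: 1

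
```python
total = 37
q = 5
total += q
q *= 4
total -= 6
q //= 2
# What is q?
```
Trace:
  total=37
  total=37, q=5
  total=42, q=5
  total=42, q=20
  total=36, q=20
  total=36, q=10

Final answer: 10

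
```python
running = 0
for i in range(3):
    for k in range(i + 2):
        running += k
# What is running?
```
Trace:
  running=0
  running=0, i=0, k=0
  running=1, i=0, k=1
  running=1, i=1, k=0
  running=2, i=1, k=1
  running=4, i=1, k=2
  running=4, i=2, k=0
  running=5, i=2, k=1
  running=7, i=2, k=2
  running=10, i=2, k=3

Final answer: 10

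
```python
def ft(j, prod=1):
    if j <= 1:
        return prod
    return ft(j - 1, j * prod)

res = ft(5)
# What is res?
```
Call trace:
ft(j=5, prod=1)
  ft(j=4, prod=5)
    ft(j=3, prod=20)
      ft(j=2, prod=60)
        ft(j=1, prod=120)
        -> return 120
      -> return 120
    -> return 120
  -> return 120
-> return 120

Final answer: 120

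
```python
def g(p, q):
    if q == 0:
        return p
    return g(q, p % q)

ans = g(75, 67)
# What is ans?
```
Call trace:
g(p=75, q=67)
  g(p=67, q=8)
    g(p=8, q=3)
      g(p=3, q=2)
        g(p=2, q=1)
          g(p=1, q=0)
          -> return 1
        -> return 1
      -> return 1
    -> return 1
  -> return 1
-> return 1

Final answer: 1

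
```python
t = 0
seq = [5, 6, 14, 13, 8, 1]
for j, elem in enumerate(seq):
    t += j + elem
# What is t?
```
Trace:
  t=0
  t=5, j=0, elem=5
  t=12, j=1, elem=6
  t=28, j=2, elem=14
  t=44, j=3, elem=13
  t=56, j=4, elem=8
  t=62, j=5, elem=1

Final answer: 62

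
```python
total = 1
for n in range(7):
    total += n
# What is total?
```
Trace:
  total=1
  total=1, n=0
  total=2, n=1
  total=4, n=2
  total=7, n=3
  total=11, n=4
  total=16, n=5
  total=22, n=6

Final answer: 22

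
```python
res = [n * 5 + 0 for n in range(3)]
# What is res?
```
Trace:
  n=0
  n=1
  n=2
  res=[0, 5, 10]

Final answer: [0, 5, 10]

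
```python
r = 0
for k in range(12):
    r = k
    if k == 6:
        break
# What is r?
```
Trace:
  r=0
  r=0, k=0
  r=1, k=1
  r=2, k=2
  r=3, k=3
  r=4, k=4
  r=5, k=5
  r=6, k=6

Final answer: 6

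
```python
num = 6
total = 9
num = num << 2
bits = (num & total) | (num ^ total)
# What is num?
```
Trace:
  num=6
  num=6, total=9
  num=24, total=9
  num=24, total=9, bits=25

Final answer: 24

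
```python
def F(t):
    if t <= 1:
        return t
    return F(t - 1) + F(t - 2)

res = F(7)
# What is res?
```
Call trace (a repeated sub-call is expanded the first time; later identical calls just restate its return value):
F(t=7)
  F(t=6)
    F(t=5)
      F(t=4)
        F(t=3)
          F(t=2)
            F(t=1)
            -> return 1
            F(t=0)
            -> return 0
          -> return 1
          F(t=1)
          -> return 1
        -> return 2
        F(t=2) -> return 1  (same call as traced above)
      -> return 3
      F(t=3) -> return 2  (same call as traced above)
    -> return 5
    F(t=4) -> return 3  (same call as traced above)
  -> return 8
  F(t=5) -> return 5  (same call as traced above)
-> return 13

Final answer: 13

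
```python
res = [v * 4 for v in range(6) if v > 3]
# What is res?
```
Trace:
  v=0
  v=1
  v=2
  v=3
  v=4
  v=5
  res=[16, 20]

Final answer: [16, 20]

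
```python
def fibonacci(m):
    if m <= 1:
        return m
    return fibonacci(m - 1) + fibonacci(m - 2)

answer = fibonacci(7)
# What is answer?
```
Call trace (a repeated sub-call is expanded the first time; later identical calls just restate its return value):
fibonacci(m=7)
  fibonacci(m=6)
    fibonacci(m=5)
      fibonacci(m=4)
        fibonacci(m=3)
          fibonacci(m=2)
            fibonacci(m=1)
            -> return 1
            fibonacci(m=0)
            -> return 0
          -> return 1
          fibonacci(m=1)
          -> return 1
        -> return 2
        fibonacci(m=2) -> return 1  (same call as traced above)
      -> return 3
      fibonacci(m=3) -> return 2  (same call as traced above)
    -> return 5
    fibonacci(m=4) -> return 3  (same call as traced above)
  -> return 8
  fibonacci(m=5) -> return 5  (same call as traced above)
-> return 13

Final answer: 13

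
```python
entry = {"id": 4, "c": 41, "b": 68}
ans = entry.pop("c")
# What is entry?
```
Trace:
  entry={'id': 4, 'c': 41, 'b': 68}
  entry={'id': 4, 'b': 68}, ans=41

Final answer: {'id': 4, 'b': 68}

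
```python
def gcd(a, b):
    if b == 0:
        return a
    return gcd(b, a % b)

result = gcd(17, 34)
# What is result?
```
Call trace:
gcd(a=17, b=34)
  gcd(a=34, b=17)
    gcd(a=17, b=0)
    -> return 17
  -> return 17
-> return 17

Final answer: 17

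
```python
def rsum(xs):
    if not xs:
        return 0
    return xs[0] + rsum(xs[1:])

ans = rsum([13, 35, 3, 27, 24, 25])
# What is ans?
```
Call trace:
rsum(xs=[13, 35, 3, 27, 24, 25])
  rsum(xs=[35, 3, 27, 24, 25])
    rsum(xs=[3, 27, 24, 25])
      rsum(xs=[27, 24, 25])
        rsum(xs=[24, 25])
          rsum(xs=[25])
            rsum(xs=[])
            -> return 0
          -> return 25
        -> return 49
      -> return 76
    -> return 79
  -> return 114
-> return 127

Final answer: 127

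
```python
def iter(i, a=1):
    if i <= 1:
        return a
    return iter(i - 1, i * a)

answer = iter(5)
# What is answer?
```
Call trace:
iter(i=5, a=1)
  iter(i=4, a=5)
    iter(i=3, a=20)
      iter(i=2, a=60)
        iter(i=1, a=120)
        -> return 120
      -> return 120
    -> return 120
  -> return 120
-> return 120

Final answer: 120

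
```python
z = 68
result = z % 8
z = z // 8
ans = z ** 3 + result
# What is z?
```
Trace:
  z=68
  z=68, result=4
  z=8, result=4
  z=8, result=4, ans=516

Final answer: 8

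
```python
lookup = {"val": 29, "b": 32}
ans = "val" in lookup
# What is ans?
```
Trace:
  lookup={'val': 29, 'b': 32}
  lookup={'val': 29, 'b': 32}, ans=True

Final answer: True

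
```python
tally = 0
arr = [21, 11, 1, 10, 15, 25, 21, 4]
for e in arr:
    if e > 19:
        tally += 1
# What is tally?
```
Trace:
  tally=0
  tally=1, e=21
  tally=1, e=11
  tally=1, e=1
  tally=1, e=10
  tally=1, e=15
  tally=2, e=25
  tally=3, e=21
  tally=3, e=4

Final answer: 3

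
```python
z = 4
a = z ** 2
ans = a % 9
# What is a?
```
Trace:
  z=4
  z=4, a=16
  z=4, a=16, ans=7

Final answer: 16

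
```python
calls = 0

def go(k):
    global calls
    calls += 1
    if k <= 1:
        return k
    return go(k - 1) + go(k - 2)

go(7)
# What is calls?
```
Call trace (a repeated sub-call is expanded the first time; later identical calls just restate its return value):
go(k=7)
  go(k=6)
    go(k=5)
      go(k=4)
        go(k=3)
          go(k=2)
            go(k=1)
            -> return 1
            go(k=0)
            -> return 0
          -> return 1
          go(k=1)
          -> return 1
        -> return 2
        go(k=2) -> return 1  (same call as traced above)
      -> return 3
      go(k=3) -> return 2  (same call as traced above)
    -> return 5
    go(k=4) -> return 3  (same call as traced above)
  -> return 8
  go(k=5) -> return 5  (same call as traced above)
-> return 13

calls is incremented once per call, so count the calls in each subtree. Let C(k) = number of calls made by go(k).
C(0) = C(1) = 1 (base case, no recursion); C(k) = 1 + C(k - 1) + C(k - 2) otherwise.
C(2) = 1 + C(1) + C(0) = 1 + 1 + 1 = 3
C(3) = 1 + C(2) + C(1) = 1 + 3 + 1 = 5
C(4) = 1 + C(3) + C(2) = 1 + 5 + 3 = 9
C(5) = 1 + C(4) + C(3) = 1 + 9 + 5 = 15
C(6) = 1 + C(5) + C(4) = 1 + 15 + 9 = 25
C(7) = 1 + C(6) + C(5) = 1 + 25 + 15 = 41
calls = C(7) = 41

Final answer: 41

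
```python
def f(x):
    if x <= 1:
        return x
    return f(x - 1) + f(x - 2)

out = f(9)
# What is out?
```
Call trace (a repeated sub-call is expanded the first time; later identical calls just restate its return value):
f(x=9)
  f(x=8)
    f(x=7)
      f(x=6)
        f(x=5)
          f(x=4)
            f(x=3)
              f(x=2)
                f(x=1)
                -> return 1
                f(x=0)
                -> return 0
              -> return 1
              f(x=1)
              -> return 1
            -> return 2
            f(x=2) -> return 1  (same call as traced above)
          -> return 3
          f(x=3) -> return 2  (same call as traced above)
        -> return 5
        f(x=4) -> return 3  (same call as traced above)
      -> return 8
      f(x=5) -> return 5  (same call as traced above)
    -> return 13
    f(x=6) -> return 8  (same call as traced above)
  -> return 21
  f(x=7) -> return 13  (same call as traced above)
-> return 34

Final answer: 34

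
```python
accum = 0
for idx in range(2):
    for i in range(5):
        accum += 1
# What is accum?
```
Trace:
  accum=0
  accum=1, idx=0, i=0
  accum=2, idx=0, i=1
  accum=3, idx=0, i=2
  accum=4, idx=0, i=3
  accum=5, idx=0, i=4
  accum=6, idx=1, i=0
  accum=7, idx=1, i=1
  accum=8, idx=1, i=2
  accum=9, idx=1, i=3
  accum=10, idx=1, i=4

Final answer: 10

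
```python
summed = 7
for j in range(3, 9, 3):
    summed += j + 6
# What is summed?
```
Trace:
  summed=7
  summed=16, j=3
  summed=28, j=6

Final answer: 28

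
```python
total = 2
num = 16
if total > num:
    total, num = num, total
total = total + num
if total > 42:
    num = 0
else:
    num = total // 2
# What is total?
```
Trace:
  total=2
  total=2, num=16
  total=2, num=16
  total=18, num=16
  total=18, num=9

Final answer: 18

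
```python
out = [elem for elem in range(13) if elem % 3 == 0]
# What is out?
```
Trace:
  elem=0
  elem=1
  elem=2
  elem=3
  elem=4
  elem=5
  elem=6
  elem=7
  elem=8
  elem=9
  elem=10
  elem=11
  elem=12
  out=[0, 3, 6, 9, 12]

Final answer: [0, 3, 6, 9, 12]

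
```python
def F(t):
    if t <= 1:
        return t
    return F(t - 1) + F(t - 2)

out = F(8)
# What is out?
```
Call trace (a repeated sub-call is expanded the first time; later identical calls just restate its return value):
F(t=8)
  F(t=7)
    F(t=6)
      F(t=5)
        F(t=4)
          F(t=3)
            F(t=2)
              F(t=1)
              -> return 1
              F(t=0)
              -> return 0
            -> return 1
            F(t=1)
            -> return 1
          -> return 2
          F(t=2) -> return 1  (same call as traced above)
        -> return 3
        F(t=3) -> return 2  (same call as traced above)
      -> return 5
      F(t=4) -> return 3  (same call as traced above)
    -> return 8
    F(t=5) -> return 5  (same call as traced above)
  -> return 13
  F(t=6) -> return 8  (same call as traced above)
-> return 21

Final answer: 21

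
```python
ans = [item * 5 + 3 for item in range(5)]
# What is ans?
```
Trace:
  item=0
  item=1
  item=2
  item=3
  item=4
  ans=[3, 8, 13, 18, 23]

Final answer: [3, 8, 13, 18, 23]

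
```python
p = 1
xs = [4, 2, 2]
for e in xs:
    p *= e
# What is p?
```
Trace:
  p=1
  p=4, e=4
  p=8, e=2
  p=16, e=2

Final answer: 16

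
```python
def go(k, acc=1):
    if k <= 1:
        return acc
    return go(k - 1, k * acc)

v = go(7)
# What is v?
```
Call trace:
go(k=7, acc=1)
  go(k=6, acc=7)
    go(k=5, acc=42)
      go(k=4, acc=210)
        go(k=3, acc=840)
          go(k=2, acc=2520)
            go(k=1, acc=5040)
            -> return 5040
          -> return 5040
        -> return 5040
      -> return 5040
    -> return 5040
  -> return 5040
-> return 5040

Final answer: 5040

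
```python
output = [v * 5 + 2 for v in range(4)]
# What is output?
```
Trace:
  v=0
  v=1
  v=2
  v=3
  output=[2, 7, 12, 17]

Final answer: [2, 7, 12, 17]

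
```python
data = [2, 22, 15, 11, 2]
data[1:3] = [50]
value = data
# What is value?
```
Trace:
  data=[2, 22, 15, 11, 2]
  data=[2, 50, 11, 2]
  data=[2, 50, 11, 2], value=[2, 50, 11, 2]

Final answer: [2, 50, 11, 2]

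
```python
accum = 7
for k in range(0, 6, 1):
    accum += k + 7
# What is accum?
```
Trace:
  accum=7
  accum=14, k=0
  accum=22, k=1
  accum=31, k=2
  accum=41, k=3
  accum=52, k=4
  accum=64, k=5

Final answer: 64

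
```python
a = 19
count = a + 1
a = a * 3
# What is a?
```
Trace:
  a=19
  a=19, count=20
  a=57, count=20

Final answer: 57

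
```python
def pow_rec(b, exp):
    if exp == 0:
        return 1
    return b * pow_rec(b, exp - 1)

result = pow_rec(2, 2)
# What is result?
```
Call trace:
pow_rec(b=2, exp=2)
  pow_rec(b=2, exp=1)
    pow_rec(b=2, exp=0)
    -> return 1
  -> return 2
-> return 4

Final answer: 4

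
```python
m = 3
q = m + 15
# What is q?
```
Trace:
  m=3
  m=3, q=18

Final answer: 18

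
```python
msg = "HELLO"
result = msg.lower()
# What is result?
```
Trace:
  msg='HELLO'
  msg='HELLO', result='hello'

Final answer: 'hello'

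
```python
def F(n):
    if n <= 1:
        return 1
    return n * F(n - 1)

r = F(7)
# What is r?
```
Call trace:
F(n=7)
  F(n=6)
    F(n=5)
      F(n=4)
        F(n=3)
          F(n=2)
            F(n=1)
            -> return 1
          -> return 2
        -> return 6
      -> return 24
    -> return 120
  -> return 720
-> return 5040

Final answer: 5040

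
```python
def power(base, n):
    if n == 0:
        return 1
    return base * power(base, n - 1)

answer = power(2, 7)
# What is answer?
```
Call trace:
power(base=2, n=7)
  power(base=2, n=6)
    power(base=2, n=5)
      power(base=2, n=4)
        power(base=2, n=3)
          power(base=2, n=2)
            power(base=2, n=1)
              power(base=2, n=0)
              -> return 1
            -> return 2
          -> return 4
        -> return 8
      -> return 16
    -> return 32
  -> return 64
-> return 128

Final answer: 128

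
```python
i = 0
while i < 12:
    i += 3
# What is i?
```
Trace:
  i=0
  i=3
  i=6
  i=9
  i=12

Final answer: 12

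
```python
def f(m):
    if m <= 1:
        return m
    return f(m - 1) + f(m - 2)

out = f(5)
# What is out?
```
Call trace (a repeated sub-call is expanded the first time; later identical calls just restate its return value):
f(m=5)
  f(m=4)
    f(m=3)
      f(m=2)
        f(m=1)
        -> return 1
        f(m=0)
        -> return 0
      -> return 1
      f(m=1)
      -> return 1
    -> return 2
    f(m=2) -> return 1  (same call as traced above)
  -> return 3
  f(m=3) -> return 2  (same call as traced above)
-> return 5

Final answer: 5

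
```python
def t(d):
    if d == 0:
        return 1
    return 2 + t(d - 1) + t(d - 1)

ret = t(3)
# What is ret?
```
Call trace (a repeated sub-call is expanded the first time; later identical calls just restate its return value):
t(d=3)
  t(d=2)
    t(d=1)
      t(d=0)
      -> return 1
      t(d=0)
      -> return 1
    -> return 4
    t(d=1) -> return 4  (same call as traced above)
  -> return 10
  t(d=2) -> return 10  (same call as traced above)
-> return 22

Final answer: 22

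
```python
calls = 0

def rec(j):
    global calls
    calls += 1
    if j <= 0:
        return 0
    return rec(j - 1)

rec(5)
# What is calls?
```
Call trace:
rec(j=5)
  rec(j=4)
    rec(j=3)
      rec(j=2)
        rec(j=1)
          rec(j=0)
          -> return 0
        -> return 0
      -> return 0
    -> return 0
  -> return 0
-> return 0

calls is incremented once per call. rec is entered once for each j = 5, 4, 3, 2, 1, 0 (the j <= 0 call returns without recursing), i.e. 5 + 1 calls.
calls = 6

Final answer: 6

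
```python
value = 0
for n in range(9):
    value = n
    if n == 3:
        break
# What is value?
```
Trace:
  value=0
  value=0, n=0
  value=1, n=1
  value=2, n=2
  value=3, n=3

Final answer: 3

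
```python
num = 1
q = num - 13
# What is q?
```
Trace:
  num=1
  num=1, q=-12

Final answer: -12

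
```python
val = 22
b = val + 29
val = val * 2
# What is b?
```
Trace:
  val=22
  val=22, b=51
  val=44, b=51

Final answer: 51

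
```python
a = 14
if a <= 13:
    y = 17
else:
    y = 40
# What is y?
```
Trace:
  a=14
  a=14, y=40

Final answer: 40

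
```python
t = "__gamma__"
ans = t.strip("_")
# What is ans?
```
Trace:
  t='__gamma__'
  t='__gamma__', ans='gamma'

Final answer: 'gamma'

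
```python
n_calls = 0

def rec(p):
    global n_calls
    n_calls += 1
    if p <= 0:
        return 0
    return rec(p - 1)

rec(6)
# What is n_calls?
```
Call trace:
rec(p=6)
  rec(p=5)
    rec(p=4)
      rec(p=3)
        rec(p=2)
          rec(p=1)
            rec(p=0)
            -> return 0
          -> return 0
        -> return 0
      -> return 0
    -> return 0
  -> return 0
-> return 0

n_calls is incremented once per call. rec is entered once for each p = 6, 5, 4, 3, 2, 1, 0 (the p <= 0 call returns without recursing), i.e. 6 + 1 calls.
n_calls = 7

Final answer: 7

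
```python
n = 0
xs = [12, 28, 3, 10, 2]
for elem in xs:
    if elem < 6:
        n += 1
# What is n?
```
Trace:
  n=0
  n=0, elem=12
  n=0, elem=28
  n=1, elem=3
  n=1, elem=10
  n=2, elem=2

Final answer: 2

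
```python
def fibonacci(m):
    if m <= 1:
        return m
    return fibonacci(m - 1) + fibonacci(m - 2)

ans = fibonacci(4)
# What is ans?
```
Call trace (a repeated sub-call is expanded the first time; later identical calls just restate its return value):
fibonacci(m=4)
  fibonacci(m=3)
    fibonacci(m=2)
      fibonacci(m=1)
      -> return 1
      fibonacci(m=0)
      -> return 0
    -> return 1
    fibonacci(m=1)
    -> return 1
  -> return 2
  fibonacci(m=2) -> return 1  (same call as traced above)
-> return 3

Final answer: 3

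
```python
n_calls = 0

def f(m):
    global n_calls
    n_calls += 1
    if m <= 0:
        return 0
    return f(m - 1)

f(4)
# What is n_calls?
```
Call trace:
f(m=4)
  f(m=3)
    f(m=2)
      f(m=1)
        f(m=0)
        -> return 0
      -> return 0
    -> return 0
  -> return 0
-> return 0

n_calls is incremented once per call. f is entered once for each m = 4, 3, 2, 1, 0 (the m <= 0 call returns without recursing), i.e. 4 + 1 calls.
n_calls = 5

Final answer: 5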